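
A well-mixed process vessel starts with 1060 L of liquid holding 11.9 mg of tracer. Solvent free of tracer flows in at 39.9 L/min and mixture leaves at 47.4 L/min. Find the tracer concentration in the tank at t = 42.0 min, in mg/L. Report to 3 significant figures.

0.00172 mg/L

Total volume: dV/dt = Q_in − Q_out = -7.5000 L/min, so V(t) = 1060 − 7.5000 t and V(42.0) = 745.00 L.
Solute balance: dm/dt = 0 − Q_out C = −Q_out m/V(t).
Separate: dm/m = −Q_out dt/V(t) ⇒ ln(m/m₀) = −(Q_out/(Q_in−Q_out)) ln(V/V₀).
m = m₀ (V₀/V)^(Q_out/(Q_in−Q_out)) = 11.9 × (1060/745.00)^(-6.3200) = 1.2813 mg.
C = m/V = 1.2813/745.00 = 0.0017198 mg/L.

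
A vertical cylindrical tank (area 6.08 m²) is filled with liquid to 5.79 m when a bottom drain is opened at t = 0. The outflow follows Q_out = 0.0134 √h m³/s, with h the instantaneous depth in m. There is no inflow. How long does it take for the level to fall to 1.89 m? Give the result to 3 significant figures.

With no inflow, A dh/dt = −0.0134 √h.
This is separable: 2 d(√h)/dt = −0.0134/A, so √h = √h₀ − (0.0134/(2A)) t.
t = 2A(√h₀ − √h)/0.0134 = 2·6.08·(√5.79 − √1.89)/0.0134
  = 12.160 × (2.4062 − 1.3748) / 0.0134 = 936.02 s.

936 s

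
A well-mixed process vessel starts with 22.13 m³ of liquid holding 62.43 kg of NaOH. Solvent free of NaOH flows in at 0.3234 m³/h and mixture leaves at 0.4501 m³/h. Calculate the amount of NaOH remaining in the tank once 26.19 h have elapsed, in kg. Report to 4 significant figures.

35.06 kg

Total volume: dV/dt = Q_in − Q_out = -0.126700 m³/h, so V(t) = 22.13 − 0.126700 t and V(26.19) = 18.8117 m³.
Species balance (pure solvent in): dm/dt = −Q_out · m/V(t).
dm/m = −Q_out dt/(V₀ − 0.126700 t); integrating gives ln(m/m₀) = −(Q_out/(Q_in−Q_out)) ln(V/V₀).
m = m₀ (V₀/V)^(Q_out/(Q_in−Q_out)) = 62.43 × (22.13/18.8117)^(-3.55249) = 35.0555 kg.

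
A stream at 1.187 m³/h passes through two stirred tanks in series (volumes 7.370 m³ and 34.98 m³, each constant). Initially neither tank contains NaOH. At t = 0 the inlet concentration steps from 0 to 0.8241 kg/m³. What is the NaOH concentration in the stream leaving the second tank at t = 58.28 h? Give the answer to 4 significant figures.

0.6796 kg/m³

Species balance on tank i: dCᵢ/dt = (Cᵢ₋₁ − Cᵢ)/τᵢ with τᵢ = Vᵢ/Q.
τ₁ = 7.370/1.187 = 6.20893 h; τ₂ = 34.98/1.187 = 29.4693 h.
Solving the cascade with C₁(0)=C₂(0)=0 gives C₂(t) = C_in[1 − (τ₁ e^(−t/τ₁) − τ₂ e^(−t/τ₂))/(τ₁ − τ₂)].
At t = 58.28: e^(−t/τ₁) = 8.38501e-05, e^(−t/τ₂) = 0.138393.
C₂ = 0.8241·[1 − (6.20893·8.38501e-05 − 29.4693·0.138393)/(-23.2603)] = 0.8241·0.824687 = 0.679625 kg/m³.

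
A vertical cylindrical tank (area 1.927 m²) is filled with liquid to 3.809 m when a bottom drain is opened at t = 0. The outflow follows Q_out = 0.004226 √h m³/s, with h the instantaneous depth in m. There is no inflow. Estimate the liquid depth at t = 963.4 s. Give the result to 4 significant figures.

0.8015 m

A dh/dt = −Q_out = −0.004226 √h.
∫ h^(−1/2) dh = −(0.004226/A) ∫ dt, giving 2√h = 2√h₀ − (0.004226/A) t.
√h = √3.809 − 0.004226·963.4/(2·1.927) = 1.95167 − 1.05639 = 0.895276.
h = 0.895276² = 0.801518 m.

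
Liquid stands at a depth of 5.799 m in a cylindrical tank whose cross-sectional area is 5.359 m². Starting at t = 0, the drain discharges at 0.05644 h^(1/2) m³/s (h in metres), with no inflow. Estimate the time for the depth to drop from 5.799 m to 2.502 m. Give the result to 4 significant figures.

A dh/dt = −Q_out = −0.05644 √h.
This is separable: 2 d(√h)/dt = −0.05644/A, so √h = √h₀ − (0.05644/(2A)) t.
t = 2A(√h₀ − √h)/0.05644 = 2·5.359·(√5.799 − √2.502)/0.05644
  = 10.7180 × (2.40811 − 1.58177) / 0.05644 = 156.923 s.

156.9 s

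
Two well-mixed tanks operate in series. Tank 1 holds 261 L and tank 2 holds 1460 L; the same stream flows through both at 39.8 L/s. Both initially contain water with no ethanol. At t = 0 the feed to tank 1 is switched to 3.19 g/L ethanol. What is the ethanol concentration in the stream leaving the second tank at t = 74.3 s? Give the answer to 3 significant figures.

Time constants: τᵢ = Vᵢ/Q for each well-mixed tank.
τ₁ = 261/39.8 = 6.5578 s; τ₂ = 1460/39.8 = 36.683 s.
Tank 1: C₁ = C_in(1 − e^(−t/τ₁)). Tank 2 (τ₁ ≠ τ₂): C₂ = C_in[1 − (τ₁ e^(−t/τ₁) − τ₂ e^(−t/τ₂))/(τ₁ − τ₂)].
At t = 74.3: e^(−t/τ₁) = 1.2007e-05, e^(−t/τ₂) = 0.13194.
C₂ = 3.19·[1 − (6.5578·1.2007e-05 − 36.683·0.13194)/(-30.126)] = 3.19·0.83935 = 2.6775 g/L.

2.68 g/L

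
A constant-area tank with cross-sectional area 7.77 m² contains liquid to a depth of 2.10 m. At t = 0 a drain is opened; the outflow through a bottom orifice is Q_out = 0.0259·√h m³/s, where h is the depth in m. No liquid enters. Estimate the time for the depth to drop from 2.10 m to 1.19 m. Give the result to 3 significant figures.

215 s

Accumulation of liquid (constant cross-section A): A dh/dt = −0.0259 √h.
This is separable: 2 d(√h)/dt = −0.0259/A, so √h = √h₀ − (0.0259/(2A)) t.
t = 2A(√h₀ − √h)/0.0259 = 2·7.77·(√2.10 − √1.19)/0.0259
  = 15.540 × (1.4491 − 1.0909) / 0.0259 = 214.96 s.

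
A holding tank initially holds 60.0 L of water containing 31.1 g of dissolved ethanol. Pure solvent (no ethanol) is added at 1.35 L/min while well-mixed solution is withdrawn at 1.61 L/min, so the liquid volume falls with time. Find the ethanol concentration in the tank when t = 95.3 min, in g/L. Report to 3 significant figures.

0.0326 g/L

Total volume: dV/dt = Q_in − Q_out = -0.26000 L/min, so V(t) = 60.0 − 0.26000 t and V(95.3) = 35.222 L.
Species balance (pure solvent in): dm/dt = −Q_out · m/V(t).
Separate: dm/m = −Q_out dt/V(t) ⇒ ln(m/m₀) = −(Q_out/(Q_in−Q_out)) ln(V/V₀).
m = m₀ (V₀/V)^(Q_out/(Q_in−Q_out)) = 31.1 × (60.0/35.222)^(-6.1923) = 1.1488 g.
C = m/V = 1.1488/35.222 = 0.032616 g/L.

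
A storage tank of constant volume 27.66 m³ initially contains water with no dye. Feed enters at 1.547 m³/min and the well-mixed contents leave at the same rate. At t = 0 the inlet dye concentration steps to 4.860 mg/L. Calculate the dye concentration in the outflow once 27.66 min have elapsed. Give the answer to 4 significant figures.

3.825 mg/L

Transient balance on the dissolved component: V dC/dt = Q(C_in − C).
Time constant τ = V/Q = 27.66/1.547 = 17.8798 min.
C approaches C_in exponentially: C(t) = C_in + (C₀ − C_in) e^(−t/τ).
C(27.66) = 4.860 + (0 − 4.860)·e^(−27.66/17.8798) = 4.860 + (-4.86000)·0.212886 = 3.82538 mg/L.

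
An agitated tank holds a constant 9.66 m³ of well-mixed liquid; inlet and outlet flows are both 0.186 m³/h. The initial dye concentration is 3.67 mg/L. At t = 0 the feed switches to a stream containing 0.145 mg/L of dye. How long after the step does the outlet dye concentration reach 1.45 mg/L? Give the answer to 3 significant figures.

Species balance: V dC/dt = Q(C_in − C) ⇒ τ = V/Q = 51.935 h.
C(t) = C_in + (C₀ − C_in) e^(−t/τ). Set C = 1.45 and solve for t:
e^(−t/τ) = (C − C_in)/(C₀ − C_in) = (1.45 − 0.145)/(3.67 − 0.145) = 0.37021
t = −τ ln(…) = 51.935 × 0.99368 = 51.607 h.

51.6 h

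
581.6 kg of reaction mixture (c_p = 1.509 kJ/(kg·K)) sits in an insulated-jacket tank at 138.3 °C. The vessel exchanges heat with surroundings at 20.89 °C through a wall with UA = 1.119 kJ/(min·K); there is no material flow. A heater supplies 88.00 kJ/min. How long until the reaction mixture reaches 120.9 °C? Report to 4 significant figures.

467.2 min

Unsteady energy balance on the tank contents: M c_p dT/dt = −UA(T − T_amb) + Q̇.
τ = M c_p/UA = 784.302 min; T_ss = T_amb + Q̇/UA = 20.89 + 88.00/1.119 = 99.5316 °C.
T(t) = T_ss + (T₀ − T_ss)e^(−t/τ); set T = 120.9:
t = −τ ln[(T − T_ss)/(T₀ − T_ss)] = −784.302 · ln(0.551180) = 467.204 min.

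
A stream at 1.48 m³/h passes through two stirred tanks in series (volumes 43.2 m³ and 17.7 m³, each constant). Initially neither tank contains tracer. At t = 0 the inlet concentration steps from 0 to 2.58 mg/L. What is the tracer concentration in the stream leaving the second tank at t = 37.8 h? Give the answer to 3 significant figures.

Time constants: τᵢ = Vᵢ/Q for each well-mixed tank.
τ₁ = 43.2/1.48 = 29.189 h; τ₂ = 17.7/1.48 = 11.959 h.
Solving the cascade with C₁(0)=C₂(0)=0 gives C₂(t) = C_in[1 − (τ₁ e^(−t/τ₁) − τ₂ e^(−t/τ₂))/(τ₁ − τ₂)].
At t = 37.8: e^(−t/τ₁) = 0.27390, e^(−t/τ₂) = 0.042397.
C₂ = 2.58·[1 − (29.189·0.27390 − 11.959·0.042397)/(17.230)] = 2.58·0.56541 = 1.4588 mg/L.

1.46 mg/L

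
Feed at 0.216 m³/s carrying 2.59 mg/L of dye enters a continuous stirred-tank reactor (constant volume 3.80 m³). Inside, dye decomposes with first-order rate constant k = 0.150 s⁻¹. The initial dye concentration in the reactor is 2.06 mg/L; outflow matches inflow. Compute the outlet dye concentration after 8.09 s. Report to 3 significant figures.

Accumulation = in − out − consumed: V dC/dt = Q C_in − Q C − k V C.
This is linear with rate a = Q/V + k = 0.20684 s⁻¹.
C_ss = Q C_in/(Q + kV) = 0.71176 mg/L; C(t) = C_ss + (C₀ − C_ss) e^(−a t).
C(8.09) = 0.71176 + (1.3482)·e^(−0.20684·8.09) = 0.71176 + (1.3482)·0.18762 = 0.96471 mg/L.

0.965 mg/L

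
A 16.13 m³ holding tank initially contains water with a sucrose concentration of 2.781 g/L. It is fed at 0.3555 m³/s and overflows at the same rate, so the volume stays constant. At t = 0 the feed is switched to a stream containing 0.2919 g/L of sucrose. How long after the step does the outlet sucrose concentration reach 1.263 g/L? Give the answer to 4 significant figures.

42.71 s

Transient balance on the dissolved component: V dC/dt = Q(C_in − C), so τ = V/Q = 45.3727 s.
C(t) = C_in + (C₀ − C_in) e^(−t/τ). Set C = 1.263 and solve for t:
e^(−t/τ) = (C − C_in)/(C₀ − C_in) = (1.263 − 0.2919)/(2.781 − 0.2919) = 0.390141
t = −τ ln(…) = 45.3727 × 0.941247 = 42.7069 s.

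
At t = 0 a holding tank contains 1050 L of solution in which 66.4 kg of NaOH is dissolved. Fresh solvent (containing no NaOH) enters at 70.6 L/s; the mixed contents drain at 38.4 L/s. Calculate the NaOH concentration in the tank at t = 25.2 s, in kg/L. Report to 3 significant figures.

Let m(t) be the amount of NaOH. Volume: V(t) = V₀ + (Q_in − Q_out) t = 1050 + 32.200 t; V(25.2) = 1861.4 L.
Species balance (pure solvent in): dm/dt = −Q_out · m/V(t).
Separate: dm/m = −Q_out dt/V(t) ⇒ ln(m/m₀) = −(Q_out/(Q_in−Q_out)) ln(V/V₀).
m = m₀ (V₀/V)^(Q_out/(Q_in−Q_out)) = 66.4 × (1050/1861.4)^(1.1925) = 33.545 kg.
C = m/V = 33.545/1861.4 = 0.018021 kg/L.

0.0180 kg/L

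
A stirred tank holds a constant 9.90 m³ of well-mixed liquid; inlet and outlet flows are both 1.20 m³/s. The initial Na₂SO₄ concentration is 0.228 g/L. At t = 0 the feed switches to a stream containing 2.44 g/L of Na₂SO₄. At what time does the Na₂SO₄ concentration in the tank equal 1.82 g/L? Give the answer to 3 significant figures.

Mass balance on the solute (V constant): V dC/dt = Q(C_in − C), so τ = V/Q = 8.2500 s.
C(t) = C_in + (C₀ − C_in) e^(−t/τ). Set C = 1.82 and solve for t:
e^(−t/τ) = (C − C_in)/(C₀ − C_in) = (1.82 − 2.44)/(0.228 − 2.44) = 0.28029
t = −τ ln(…) = 8.2500 × 1.2719 = 10.493 s.

10.5 s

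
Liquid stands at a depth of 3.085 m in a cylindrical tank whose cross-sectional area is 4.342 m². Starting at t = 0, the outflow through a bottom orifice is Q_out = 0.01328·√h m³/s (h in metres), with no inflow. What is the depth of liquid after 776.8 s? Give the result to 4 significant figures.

0.3232 m

A dh/dt = −Q_out = −0.01328 √h.
Separate and integrate: 2(√h − √h₀) = −(0.01328/A) t.
√h = √3.085 − 0.01328·776.8/(2·4.342) = 1.75642 − 1.18792 = 0.568496.
h = 0.568496² = 0.323188 m.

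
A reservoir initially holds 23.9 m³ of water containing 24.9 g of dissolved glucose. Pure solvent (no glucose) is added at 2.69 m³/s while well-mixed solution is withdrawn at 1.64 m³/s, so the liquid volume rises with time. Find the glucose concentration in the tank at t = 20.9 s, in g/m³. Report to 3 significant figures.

0.196 g/m³

Let m(t) be the amount of glucose. Volume: V(t) = V₀ + (Q_in − Q_out) t = 23.9 + 1.0500 t; V(20.9) = 45.845 m³.
Solute balance: dm/dt = 0 − Q_out C = −Q_out m/V(t).
dm/m = −Q_out dt/(V₀ + 1.0500 t); integrating gives ln(m/m₀) = −(Q_out/(Q_in−Q_out)) ln(V/V₀).
m = m₀ (V₀/V)^(Q_out/(Q_in−Q_out)) = 24.9 × (23.9/45.845)^(1.5619) = 9.0021 g.
C = m/V = 9.0021/45.845 = 0.19636 g/m³.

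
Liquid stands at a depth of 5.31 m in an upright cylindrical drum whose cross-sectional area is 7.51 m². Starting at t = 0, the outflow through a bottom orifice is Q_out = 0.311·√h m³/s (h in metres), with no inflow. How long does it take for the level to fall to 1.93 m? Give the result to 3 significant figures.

44.2 s

With no inflow, A dh/dt = −0.311 √h.
∫ h^(−1/2) dh = −(0.311/A) ∫ dt, giving 2√h = 2√h₀ − (0.311/A) t.
t = 2A(√h₀ − √h)/0.311 = 2·7.51·(√5.31 − √1.93)/0.311
  = 15.020 × (2.3043 − 1.3892) / 0.311 = 44.195 s.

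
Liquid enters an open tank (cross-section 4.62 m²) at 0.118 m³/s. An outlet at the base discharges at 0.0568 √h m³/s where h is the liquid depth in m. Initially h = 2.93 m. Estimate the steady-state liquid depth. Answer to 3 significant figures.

Unsteady balance on liquid volume: A dh/dt = Q_in − 0.0568 √h. At steady state dh/dt = 0:
Q_in = 0.0568 √h_ss ⇒ √h_ss = 0.118/0.0568 = 2.0775.
h_ss = 2.0775² = 4.3159 m. (Since h₀ = 2.93 m < h_ss, the level will rise toward this value.)

4.32 m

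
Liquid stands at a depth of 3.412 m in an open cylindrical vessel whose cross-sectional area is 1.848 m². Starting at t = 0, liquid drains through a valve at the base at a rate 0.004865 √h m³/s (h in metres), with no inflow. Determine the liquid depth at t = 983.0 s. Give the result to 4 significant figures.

A dh/dt = −Q_out = −0.004865 √h.
This is separable: 2 d(√h)/dt = −0.004865/A, so √h = √h₀ − (0.004865/(2A)) t.
√h = √3.412 − 0.004865·983.0/(2·1.848) = 1.84716 − 1.29391 = 0.553249.
h = 0.553249² = 0.306084 m.

0.3061 m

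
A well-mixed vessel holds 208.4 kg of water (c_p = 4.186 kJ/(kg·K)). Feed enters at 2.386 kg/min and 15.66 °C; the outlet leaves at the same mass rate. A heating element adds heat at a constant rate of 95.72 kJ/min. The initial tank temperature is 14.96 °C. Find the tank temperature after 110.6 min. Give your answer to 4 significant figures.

M c_p dT/dt = ṁ c_p (T_in − T) + Q̇.
Rearrange: dT/dt = (T_ss − T)/τ with τ = M/ṁ = 87.3428 min and T_ss = T_in + Q̇/(ṁ c_p) = 25.2437 °C.
Solution: T(t) = T_ss + (T₀ − T_ss) e^(−t/τ).
T(110.6) = 25.2437 + (-10.2837)·e^(−110.6/87.3428) = 25.2437 + (-10.2837)·0.281880 = 22.3449 °C.

22.34 °C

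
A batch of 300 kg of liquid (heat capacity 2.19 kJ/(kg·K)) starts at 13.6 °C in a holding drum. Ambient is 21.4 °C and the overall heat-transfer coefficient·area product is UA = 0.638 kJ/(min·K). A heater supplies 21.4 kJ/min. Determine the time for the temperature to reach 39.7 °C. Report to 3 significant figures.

1030 min

Energy balance: M c_p dT/dt = −UA(T − T_amb) + Q̇.
τ = M c_p/UA = 1029.8 min; T_ss = T_amb + Q̇/UA = 21.4 + 21.4/0.638 = 54.942 °C.
T(t) = T_ss + (T₀ − T_ss)e^(−t/τ); set T = 39.7:
t = −τ ln[(T − T_ss)/(T₀ − T_ss)] = −1029.8 · ln(0.36869) = 1027.5 min.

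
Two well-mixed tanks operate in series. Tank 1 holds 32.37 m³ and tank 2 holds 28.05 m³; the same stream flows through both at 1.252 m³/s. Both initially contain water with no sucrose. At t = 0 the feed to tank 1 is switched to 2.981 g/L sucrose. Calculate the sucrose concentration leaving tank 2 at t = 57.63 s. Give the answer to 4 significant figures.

Each tank obeys Vᵢ dCᵢ/dt = Q(Cᵢ₋₁ − Cᵢ), so τᵢ = Vᵢ/Q.
τ₁ = 32.37/1.252 = 25.8546 s; τ₂ = 28.05/1.252 = 22.4042 s.
Tank 1: C₁ = C_in(1 − e^(−t/τ₁)). Tank 2 (τ₁ ≠ τ₂): C₂ = C_in[1 − (τ₁ e^(−t/τ₁) − τ₂ e^(−t/τ₂))/(τ₁ − τ₂)].
At t = 57.63: e^(−t/τ₁) = 0.107636, e^(−t/τ₂) = 0.0763604.
C₂ = 2.981·[1 − (25.8546·0.107636 − 22.4042·0.0763604)/(3.45048)] = 2.981·0.689291 = 2.05478 g/L.

2.055 g/L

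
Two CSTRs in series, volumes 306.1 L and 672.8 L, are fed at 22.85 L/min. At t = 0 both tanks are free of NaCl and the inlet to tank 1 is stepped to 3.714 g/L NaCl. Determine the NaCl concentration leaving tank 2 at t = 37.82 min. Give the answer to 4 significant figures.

2.012 g/L

Time constants: τᵢ = Vᵢ/Q for each well-mixed tank.
τ₁ = 306.1/22.85 = 13.3961 min; τ₂ = 672.8/22.85 = 29.4442 min.
Solving the cascade with C₁(0)=C₂(0)=0 gives C₂(t) = C_in[1 − (τ₁ e^(−t/τ₁) − τ₂ e^(−t/τ₂))/(τ₁ − τ₂)].
At t = 37.82: e^(−t/τ₁) = 0.0594144, e^(−t/τ₂) = 0.276799.
C₂ = 3.714·[1 − (13.3961·0.0594144 − 29.4442·0.276799)/(-16.0481)] = 3.714·0.541741 = 2.01203 g/L.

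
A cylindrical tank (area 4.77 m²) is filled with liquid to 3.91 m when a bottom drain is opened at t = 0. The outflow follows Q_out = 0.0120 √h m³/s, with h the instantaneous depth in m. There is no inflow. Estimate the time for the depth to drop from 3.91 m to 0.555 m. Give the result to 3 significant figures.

980 s

Unsteady balance on liquid volume: A dh/dt = −0.0120 √h.
Separate and integrate: 2(√h − √h₀) = −(0.0120/A) t.
t = 2A(√h₀ − √h)/0.0120 = 2·4.77·(√3.91 − √0.555)/0.0120
  = 9.5400 × (1.9774 − 0.74498) / 0.0120 = 979.75 s.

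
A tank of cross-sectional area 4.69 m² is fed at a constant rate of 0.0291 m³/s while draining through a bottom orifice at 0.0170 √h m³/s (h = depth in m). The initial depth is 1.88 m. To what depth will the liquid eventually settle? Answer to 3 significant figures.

2.93 m

Accumulation of liquid (constant cross-section A): A dh/dt = Q_in − 0.0170 √h. At steady state dh/dt = 0:
Q_in = 0.0170 √h_ss ⇒ √h_ss = 0.0291/0.0170 = 1.7118.
h_ss = 1.7118² = 2.9301 m. (Since h₀ = 1.88 m < h_ss, the level will rise toward this value.)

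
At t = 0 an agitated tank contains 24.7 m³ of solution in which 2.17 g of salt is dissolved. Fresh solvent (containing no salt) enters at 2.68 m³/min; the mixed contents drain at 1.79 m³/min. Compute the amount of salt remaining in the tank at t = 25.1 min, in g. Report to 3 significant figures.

0.594 g

Let m(t) be the amount of salt. Volume: V(t) = V₀ + (Q_in − Q_out) t = 24.7 + 0.89000 t; V(25.1) = 47.039 m³.
No salt enters, so dm/dt = −Q_out · (m/V).
dm/m = −Q_out dt/(V₀ + 0.89000 t); integrating gives ln(m/m₀) = −(Q_out/(Q_in−Q_out)) ln(V/V₀).
m = m₀ (V₀/V)^(Q_out/(Q_in−Q_out)) = 2.17 × (24.7/47.039)^(2.0112) = 0.59401 g.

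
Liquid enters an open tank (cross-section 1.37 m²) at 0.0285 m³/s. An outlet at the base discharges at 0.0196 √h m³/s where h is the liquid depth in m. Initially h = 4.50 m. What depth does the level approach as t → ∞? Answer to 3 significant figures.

2.11 m

Mass balance (ρ constant): A dh/dt = Q_in − 0.0196 √h. At steady state dh/dt = 0:
Q_in = 0.0196 √h_ss ⇒ √h_ss = 0.0285/0.0196 = 1.4541.
h_ss = 1.4541² = 2.1144 m. (Since h₀ = 4.50 m > h_ss, the level will fall toward this value.)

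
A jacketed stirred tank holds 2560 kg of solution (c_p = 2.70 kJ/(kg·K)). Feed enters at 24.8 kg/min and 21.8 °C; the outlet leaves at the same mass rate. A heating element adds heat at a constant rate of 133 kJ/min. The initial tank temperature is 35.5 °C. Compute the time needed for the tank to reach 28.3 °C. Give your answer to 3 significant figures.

98.4 min

M c_p dT/dt = ṁ c_p (T_in − T) + Q̇.
τ = M/ṁ = 103.23 min; T_ss = T_in + Q̇/(ṁ c_p) = 23.786 °C.
T(t) = T_ss + (T₀ − T_ss) e^(−t/τ). Set T = 28.3:
e^(−t/τ) = (28.3 − 23.786)/(35.5 − 23.786) = 0.38534
t = −103.23 · ln(0.38534) = 98.440 min.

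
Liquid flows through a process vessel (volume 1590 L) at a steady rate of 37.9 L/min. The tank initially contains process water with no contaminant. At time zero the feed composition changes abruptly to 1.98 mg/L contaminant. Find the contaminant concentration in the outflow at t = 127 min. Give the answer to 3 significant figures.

1.88 mg/L

Transient balance on the dissolved component: V dC/dt = Q(C_in − C).
Time constant τ = V/Q = 1590/37.9 = 41.953 min.
This is linear first-order; C(t) = C_in + (C₀ − C_in) e^(−t/τ).
C(127) = 1.98 + (0 − 1.98)·e^(−127/41.953) = 1.98 + (-1.9800)·0.048450 = 1.8841 mg/L.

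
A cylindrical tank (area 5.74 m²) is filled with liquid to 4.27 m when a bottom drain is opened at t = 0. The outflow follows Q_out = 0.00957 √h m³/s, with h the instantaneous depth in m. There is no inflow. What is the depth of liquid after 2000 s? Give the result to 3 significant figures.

A dh/dt = −Q_out = −0.00957 √h.
∫ h^(−1/2) dh = −(0.00957/A) ∫ dt, giving 2√h = 2√h₀ − (0.00957/A) t.
√h = √4.27 − 0.00957·2000/(2·5.74) = 2.0664 − 1.6672 = 0.39915.
h = 0.39915² = 0.15932 m.

0.159 m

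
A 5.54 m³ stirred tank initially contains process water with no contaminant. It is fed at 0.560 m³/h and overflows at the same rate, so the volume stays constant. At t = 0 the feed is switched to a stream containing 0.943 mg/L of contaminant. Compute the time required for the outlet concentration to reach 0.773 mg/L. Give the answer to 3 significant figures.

16.9 h

Species balance: V dC/dt = Q(C_in − C) ⇒ τ = V/Q = 9.8929 h.
C(t) = C_in + (C₀ − C_in) e^(−t/τ). Set C = 0.773 and solve for t:
e^(−t/τ) = (C − C_in)/(C₀ − C_in) = (0.773 − 0.943)/(0 − 0.943) = 0.18028
t = −τ ln(…) = 9.8929 × 1.7133 = 16.949 h.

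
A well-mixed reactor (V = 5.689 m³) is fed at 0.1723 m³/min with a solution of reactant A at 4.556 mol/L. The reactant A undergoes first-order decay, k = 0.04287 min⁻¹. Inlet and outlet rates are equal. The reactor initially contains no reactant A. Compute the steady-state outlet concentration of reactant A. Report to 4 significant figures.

Species balance: V dC/dt = Q C_in − Q C − k V C.
At steady state: 0 = Q C_in − (Q + kV) C_ss, so C_ss = Q C_in/(Q + kV).
C_ss = 0.1723·4.556/(0.1723 + 0.04287·5.689) = 0.784999/0.416187 = 1.88617 mol/L.

1.886 mol/L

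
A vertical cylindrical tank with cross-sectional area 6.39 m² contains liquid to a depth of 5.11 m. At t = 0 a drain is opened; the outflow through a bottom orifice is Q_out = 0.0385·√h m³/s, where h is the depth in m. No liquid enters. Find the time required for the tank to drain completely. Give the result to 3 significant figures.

With no inflow, A dh/dt = −0.0385 √h.
Separate and integrate: 2(√h − √h₀) = −(0.0385/A) t.
Tank is empty when √h = 0: t_empty = 2A√h₀/0.0385.
t_empty = 2·6.39·√5.11/0.0385 = 12.780·2.2605/0.0385 = 750.38 s.

750 s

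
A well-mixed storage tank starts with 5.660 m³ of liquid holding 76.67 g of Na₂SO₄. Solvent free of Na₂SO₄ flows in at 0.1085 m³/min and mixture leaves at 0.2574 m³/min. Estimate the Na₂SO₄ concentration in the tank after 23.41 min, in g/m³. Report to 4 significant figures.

Let m(t) be the amount of Na₂SO₄. Volume: V(t) = V₀ + (Q_in − Q_out) t = 5.660 − 0.148900 t; V(23.41) = 2.17425 m³.
No Na₂SO₄ enters, so dm/dt = −Q_out · (m/V).
Separate: dm/m = −Q_out dt/V(t) ⇒ ln(m/m₀) = −(Q_out/(Q_in−Q_out)) ln(V/V₀).
m = m₀ (V₀/V)^(Q_out/(Q_in−Q_out)) = 76.67 × (5.660/2.17425)^(-1.72868) = 14.6672 g.
C = m/V = 14.6672/2.17425 = 6.74588 g/m³.

6.746 g/m³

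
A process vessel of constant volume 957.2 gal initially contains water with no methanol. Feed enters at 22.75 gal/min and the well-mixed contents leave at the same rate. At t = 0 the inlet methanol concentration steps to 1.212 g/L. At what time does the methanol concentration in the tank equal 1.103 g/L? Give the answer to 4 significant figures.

101.3 min

Species balance: V dC/dt = Q(C_in − C) ⇒ τ = V/Q = 42.0747 min.
C(t) = C_in + (C₀ − C_in) e^(−t/τ). Set C = 1.103 and solve for t:
e^(−t/τ) = (C − C_in)/(C₀ − C_in) = (1.103 − 1.212)/(0 − 1.212) = 0.0899340
t = −τ ln(…) = 42.0747 × 2.40868 = 101.345 min.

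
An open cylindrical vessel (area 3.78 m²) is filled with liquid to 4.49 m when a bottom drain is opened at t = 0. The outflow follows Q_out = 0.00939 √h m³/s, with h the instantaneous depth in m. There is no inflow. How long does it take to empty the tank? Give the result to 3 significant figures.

1710 s

With no inflow, A dh/dt = −0.00939 √h.
∫ h^(−1/2) dh = −(0.00939/A) ∫ dt, giving 2√h = 2√h₀ − (0.00939/A) t.
Tank is empty when √h = 0: t_empty = 2A√h₀/0.00939.
t_empty = 2·3.78·√4.49/0.00939 = 7.5600·2.1190/0.00939 = 1706.0 s.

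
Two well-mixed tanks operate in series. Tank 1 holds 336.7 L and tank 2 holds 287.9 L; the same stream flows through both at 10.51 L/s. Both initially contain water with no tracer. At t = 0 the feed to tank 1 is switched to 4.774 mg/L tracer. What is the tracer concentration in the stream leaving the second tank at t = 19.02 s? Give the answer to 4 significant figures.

0.6483 mg/L

Species balance on tank i: dCᵢ/dt = (Cᵢ₋₁ − Cᵢ)/τᵢ with τᵢ = Vᵢ/Q.
τ₁ = 336.7/10.51 = 32.0362 s; τ₂ = 287.9/10.51 = 27.3930 s.
Tank 1: C₁ = C_in(1 − e^(−t/τ₁)). Tank 2 (τ₁ ≠ τ₂): C₂ = C_in[1 − (τ₁ e^(−t/τ₁) − τ₂ e^(−t/τ₂))/(τ₁ − τ₂)].
At t = 19.02: e^(−t/τ₁) = 0.552278, e^(−t/τ₂) = 0.499404.
C₂ = 4.774·[1 − (32.0362·0.552278 − 27.3930·0.499404)/(4.64320)] = 4.774·0.135791 = 0.648268 mg/L.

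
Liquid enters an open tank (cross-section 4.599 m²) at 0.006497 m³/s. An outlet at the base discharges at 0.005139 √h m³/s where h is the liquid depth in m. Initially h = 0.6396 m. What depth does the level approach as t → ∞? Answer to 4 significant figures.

Unsteady balance on liquid volume: A dh/dt = Q_in − 0.005139 √h. At steady state dh/dt = 0:
Q_in = 0.005139 √h_ss ⇒ √h_ss = 0.006497/0.005139 = 1.26425.
h_ss = 1.26425² = 1.59834 m. (Since h₀ = 0.6396 m < h_ss, the level will rise toward this value.)

1.598 m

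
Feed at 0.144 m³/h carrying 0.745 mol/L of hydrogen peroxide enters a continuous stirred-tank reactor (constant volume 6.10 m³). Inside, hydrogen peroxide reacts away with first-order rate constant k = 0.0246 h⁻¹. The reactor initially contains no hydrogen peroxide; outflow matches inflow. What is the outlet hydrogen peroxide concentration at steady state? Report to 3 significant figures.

Accumulation = in − out − consumed: V dC/dt = Q C_in − Q C − k V C.
Steady state (dC/dt = 0): C_ss = Q C_in/(Q + kV) = C_in/(1 + kV/Q).
C_ss = 0.144·0.745/(0.144 + 0.0246·6.10) = 0.10728/0.29406 = 0.36482 mol/L.

0.365 mol/L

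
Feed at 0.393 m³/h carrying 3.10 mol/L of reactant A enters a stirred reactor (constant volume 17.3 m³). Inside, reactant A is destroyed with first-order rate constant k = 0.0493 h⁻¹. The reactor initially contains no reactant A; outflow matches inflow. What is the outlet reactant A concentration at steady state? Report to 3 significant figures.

V dC/dt = Q(C_in − C) − k V C.
Steady state (dC/dt = 0): C_ss = Q C_in/(Q + kV) = C_in/(1 + kV/Q).
C_ss = 0.393·3.10/(0.393 + 0.0493·17.3) = 1.2183/1.2459 = 0.97786 mol/L.

0.978 mol/L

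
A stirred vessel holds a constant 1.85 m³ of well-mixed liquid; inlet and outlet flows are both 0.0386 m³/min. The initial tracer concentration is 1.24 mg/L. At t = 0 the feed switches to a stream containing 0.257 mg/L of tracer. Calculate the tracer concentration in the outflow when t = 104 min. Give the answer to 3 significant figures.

0.369 mg/L

Mass balance on the solute (V constant): V dC/dt = Q(C_in − C).
Rewrite as dC/dt + C/τ = C_in/τ, τ = V/Q = 47.927 min.
Integrating: C(t) = C_in + (C₀ − C_in) e^(−t/τ).
C(104) = 0.257 + (1.24 − 0.257)·e^(−104/47.927) = 0.257 + (0.98300)·0.11418 = 0.36924 mg/L.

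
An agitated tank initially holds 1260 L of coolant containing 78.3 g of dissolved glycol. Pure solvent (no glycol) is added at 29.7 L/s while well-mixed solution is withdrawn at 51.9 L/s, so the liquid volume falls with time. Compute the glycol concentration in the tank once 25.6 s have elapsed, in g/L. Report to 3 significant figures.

0.0279 g/L

Total volume: dV/dt = Q_in − Q_out = -22.200 L/s, so V(t) = 1260 − 22.200 t and V(25.6) = 691.68 L.
Solute balance: dm/dt = 0 − Q_out C = −Q_out m/V(t).
Separate: dm/m = −Q_out dt/V(t) ⇒ ln(m/m₀) = −(Q_out/(Q_in−Q_out)) ln(V/V₀).
m = m₀ (V₀/V)^(Q_out/(Q_in−Q_out)) = 78.3 × (1260/691.68)^(-2.3378) = 19.268 g.
C = m/V = 19.268/691.68 = 0.027857 g/L.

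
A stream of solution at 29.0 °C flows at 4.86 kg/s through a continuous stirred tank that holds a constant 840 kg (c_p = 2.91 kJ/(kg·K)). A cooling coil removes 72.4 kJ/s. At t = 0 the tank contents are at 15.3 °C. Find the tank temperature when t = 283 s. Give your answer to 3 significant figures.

M c_p dT/dt = ṁ c_p (T_in − T) − Q̇.
τ = M/ṁ = 172.84 s; T_ss = T_in − Q̇/(ṁ c_p) = 29.0 − 72.4/(4.86·2.91) = 23.881 °C.
Integrating: T(t) = T_ss + (T₀ − T_ss) e^(−t/τ).
T(283) = 23.881 + (-8.5807)·e^(−283/172.84) = 23.881 + (-8.5807)·0.19449 = 22.212 °C.

22.2 °C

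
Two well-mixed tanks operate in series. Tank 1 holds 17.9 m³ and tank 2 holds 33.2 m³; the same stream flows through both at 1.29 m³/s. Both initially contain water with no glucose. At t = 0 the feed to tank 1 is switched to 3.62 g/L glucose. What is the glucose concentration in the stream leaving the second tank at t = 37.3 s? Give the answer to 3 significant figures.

Each tank obeys Vᵢ dCᵢ/dt = Q(Cᵢ₋₁ − Cᵢ), so τᵢ = Vᵢ/Q.
τ₁ = 17.9/1.29 = 13.876 s; τ₂ = 33.2/1.29 = 25.736 s.
Solving the cascade with C₁(0)=C₂(0)=0 gives C₂(t) = C_in[1 − (τ₁ e^(−t/τ₁) − τ₂ e^(−t/τ₂))/(τ₁ − τ₂)].
At t = 37.3: e^(−t/τ₁) = 0.068010, e^(−t/τ₂) = 0.23473.
C₂ = 3.62·[1 − (13.876·0.068010 − 25.736·0.23473)/(-11.860)] = 3.62·0.57021 = 2.0642 g/L.

2.06 g/L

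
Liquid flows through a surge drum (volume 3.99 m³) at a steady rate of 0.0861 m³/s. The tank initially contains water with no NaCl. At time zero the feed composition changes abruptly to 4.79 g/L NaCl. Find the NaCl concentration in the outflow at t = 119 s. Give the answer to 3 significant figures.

Unsteady species balance (constant V, well mixed): V dC/dt = Q(C_in − C).
So dC/dt = (C_in − C)/τ with τ = V/Q = 3.99/0.0861 = 46.341 s.
This is linear first-order; C(t) = C_in + (C₀ − C_in) e^(−t/τ).
C(119) = 4.79 + (0 − 4.79)·e^(−119/46.341) = 4.79 + (-4.7900)·0.076697 = 4.4226 g/L.

4.42 g/L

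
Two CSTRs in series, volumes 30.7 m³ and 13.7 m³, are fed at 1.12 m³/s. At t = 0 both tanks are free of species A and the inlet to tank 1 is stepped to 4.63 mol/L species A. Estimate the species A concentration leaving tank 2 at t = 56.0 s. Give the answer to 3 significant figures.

3.58 mol/L

Each tank obeys Vᵢ dCᵢ/dt = Q(Cᵢ₋₁ − Cᵢ), so τᵢ = Vᵢ/Q.
τ₁ = 30.7/1.12 = 27.411 s; τ₂ = 13.7/1.12 = 12.232 s.
Solving the cascade with C₁(0)=C₂(0)=0 gives C₂(t) = C_in[1 − (τ₁ e^(−t/τ₁) − τ₂ e^(−t/τ₂))/(τ₁ − τ₂)].
At t = 56.0: e^(−t/τ₁) = 0.12964, e^(−t/τ₂) = 0.010274.
C₂ = 4.63·[1 − (27.411·0.12964 − 12.232·0.010274)/(15.179)] = 4.63·0.77417 = 3.5844 mol/L.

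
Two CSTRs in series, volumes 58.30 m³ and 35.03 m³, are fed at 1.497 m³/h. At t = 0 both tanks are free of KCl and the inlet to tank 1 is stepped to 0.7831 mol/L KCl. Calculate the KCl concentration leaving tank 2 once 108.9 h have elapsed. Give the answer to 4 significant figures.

0.6746 mol/L

Species balance on tank i: dCᵢ/dt = (Cᵢ₋₁ − Cᵢ)/τᵢ with τᵢ = Vᵢ/Q.
τ₁ = 58.30/1.497 = 38.9446 h; τ₂ = 35.03/1.497 = 23.4001 h.
Solving the cascade with C₁(0)=C₂(0)=0 gives C₂(t) = C_in[1 − (τ₁ e^(−t/τ₁) − τ₂ e^(−t/τ₂))/(τ₁ − τ₂)].
At t = 108.9: e^(−t/τ₁) = 0.0610365, e^(−t/τ₂) = 0.00952515.
C₂ = 0.7831·[1 − (38.9446·0.0610365 − 23.4001·0.00952515)/(15.5444)] = 0.7831·0.861420 = 0.674578 mol/L.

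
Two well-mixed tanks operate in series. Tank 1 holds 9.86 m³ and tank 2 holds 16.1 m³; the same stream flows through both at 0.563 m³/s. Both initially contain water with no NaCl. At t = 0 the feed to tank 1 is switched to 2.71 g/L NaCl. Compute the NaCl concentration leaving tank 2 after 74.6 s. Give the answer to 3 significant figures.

2.26 g/L

Time constants: τᵢ = Vᵢ/Q for each well-mixed tank.
τ₁ = 9.86/0.563 = 17.513 s; τ₂ = 16.1/0.563 = 28.597 s.
Tank 1: C₁ = C_in(1 − e^(−t/τ₁)). Tank 2 (τ₁ ≠ τ₂): C₂ = C_in[1 − (τ₁ e^(−t/τ₁) − τ₂ e^(−t/τ₂))/(τ₁ − τ₂)].
At t = 74.6: e^(−t/τ₁) = 0.014128, e^(−t/τ₂) = 0.073631.
C₂ = 2.71·[1 − (17.513·0.014128 − 28.597·0.073631)/(-11.083)] = 2.71·0.83235 = 2.2557 g/L.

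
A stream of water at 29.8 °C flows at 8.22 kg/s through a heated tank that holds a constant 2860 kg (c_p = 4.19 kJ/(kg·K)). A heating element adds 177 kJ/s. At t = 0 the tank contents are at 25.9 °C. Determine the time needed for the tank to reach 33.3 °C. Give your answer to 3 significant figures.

594 s

M c_p dT/dt = ṁ c_p (T_in − T) + Q̇.
τ = M/ṁ = 347.93 s; T_ss = T_in + Q̇/(ṁ c_p) = 34.939 °C.
T(t) = T_ss + (T₀ − T_ss) e^(−t/τ). Set T = 33.3:
e^(−t/τ) = (33.3 − 34.939)/(25.9 − 34.939) = 0.18133
t = −347.93 · ln(0.18133) = 594.06 s.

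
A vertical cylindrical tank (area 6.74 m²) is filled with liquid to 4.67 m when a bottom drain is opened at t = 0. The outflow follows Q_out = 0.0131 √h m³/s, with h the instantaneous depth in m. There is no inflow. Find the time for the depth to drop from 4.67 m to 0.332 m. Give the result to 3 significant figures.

With no inflow, A dh/dt = −0.0131 √h.
∫ h^(−1/2) dh = −(0.0131/A) ∫ dt, giving 2√h = 2√h₀ − (0.0131/A) t.
t = 2A(√h₀ − √h)/0.0131 = 2·6.74·(√4.67 − √0.332)/0.0131
  = 13.480 × (2.1610 − 0.57619) / 0.0131 = 1630.8 s.

1630 s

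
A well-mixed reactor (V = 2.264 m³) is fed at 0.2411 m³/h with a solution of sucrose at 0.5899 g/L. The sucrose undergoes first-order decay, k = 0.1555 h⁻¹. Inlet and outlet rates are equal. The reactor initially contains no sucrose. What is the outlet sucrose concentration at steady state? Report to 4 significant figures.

Accumulation = in − out − consumed: V dC/dt = Q C_in − Q C − k V C.
At steady state: 0 = Q C_in − (Q + kV) C_ss, so C_ss = Q C_in/(Q + kV).
C_ss = 0.2411·0.5899/(0.2411 + 0.1555·2.264) = 0.142225/0.593152 = 0.239778 g/L.

0.2398 g/L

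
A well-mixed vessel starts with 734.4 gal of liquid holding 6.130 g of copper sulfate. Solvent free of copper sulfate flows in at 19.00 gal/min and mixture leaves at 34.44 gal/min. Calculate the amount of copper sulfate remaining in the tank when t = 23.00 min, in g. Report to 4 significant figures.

Let m(t) be the amount of copper sulfate. Volume: V(t) = V₀ + (Q_in − Q_out) t = 734.4 − 15.4400 t; V(23.00) = 379.280 gal.
No copper sulfate enters, so dm/dt = −Q_out · (m/V).
Separate: dm/m = −Q_out dt/V(t) ⇒ ln(m/m₀) = −(Q_out/(Q_in−Q_out)) ln(V/V₀).
m = m₀ (V₀/V)^(Q_out/(Q_in−Q_out)) = 6.130 × (734.4/379.280)^(-2.23057) = 1.40394 g.

1.404 g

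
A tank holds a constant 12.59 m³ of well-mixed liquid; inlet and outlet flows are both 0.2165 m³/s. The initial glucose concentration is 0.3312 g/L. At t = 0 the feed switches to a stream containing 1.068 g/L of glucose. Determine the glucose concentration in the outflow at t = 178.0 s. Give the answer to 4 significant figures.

1.033 g/L

Unsteady species balance (constant V, well mixed): V dC/dt = Q(C_in − C).
Rewrite as dC/dt + C/τ = C_in/τ, τ = V/Q = 58.1524 s.
Solution: C(t) = C_in + (C₀ − C_in) e^(−t/τ).
C(178.0) = 1.068 + (0.3312 − 1.068)·e^(−178.0/58.1524) = 1.068 + (-0.736800)·0.0468445 = 1.03348 g/L.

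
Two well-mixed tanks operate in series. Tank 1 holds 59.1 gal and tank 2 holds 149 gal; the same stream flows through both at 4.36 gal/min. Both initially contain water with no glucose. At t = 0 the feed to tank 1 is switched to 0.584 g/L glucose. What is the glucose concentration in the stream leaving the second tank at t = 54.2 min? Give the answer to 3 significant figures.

Time constants: τᵢ = Vᵢ/Q for each well-mixed tank.
τ₁ = 59.1/4.36 = 13.555 min; τ₂ = 149/4.36 = 34.174 min.
Tank 1: C₁ = C_in(1 − e^(−t/τ₁)). Tank 2 (τ₁ ≠ τ₂): C₂ = C_in[1 − (τ₁ e^(−t/τ₁) − τ₂ e^(−t/τ₂))/(τ₁ − τ₂)].
At t = 54.2: e^(−t/τ₁) = 0.018343, e^(−t/τ₂) = 0.20475.
C₂ = 0.584·[1 − (13.555·0.018343 − 34.174·0.20475)/(-20.619)] = 0.584·0.67271 = 0.39286 g/L.

0.393 g/L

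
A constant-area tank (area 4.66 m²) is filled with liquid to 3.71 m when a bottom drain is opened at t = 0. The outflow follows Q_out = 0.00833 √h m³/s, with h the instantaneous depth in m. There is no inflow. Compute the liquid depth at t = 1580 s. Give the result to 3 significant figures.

Unsteady balance on liquid volume: A dh/dt = −0.00833 √h.
This is separable: 2 d(√h)/dt = −0.00833/A, so √h = √h₀ − (0.00833/(2A)) t.
√h = √3.71 − 0.00833·1580/(2·4.66) = 1.9261 − 1.4122 = 0.51397.
h = 0.51397² = 0.26416 m.

0.264 m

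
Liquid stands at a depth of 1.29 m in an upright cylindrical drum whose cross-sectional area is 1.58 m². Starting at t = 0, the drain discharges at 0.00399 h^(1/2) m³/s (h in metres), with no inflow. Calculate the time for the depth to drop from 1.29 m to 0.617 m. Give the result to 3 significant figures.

Accumulation of liquid (constant cross-section A): A dh/dt = −0.00399 √h.
Separate and integrate: 2(√h − √h₀) = −(0.00399/A) t.
t = 2A(√h₀ − √h)/0.00399 = 2·1.58·(√1.29 − √0.617)/0.00399
  = 3.1600 × (1.1358 − 0.78549) / 0.00399 = 277.42 s.

277 s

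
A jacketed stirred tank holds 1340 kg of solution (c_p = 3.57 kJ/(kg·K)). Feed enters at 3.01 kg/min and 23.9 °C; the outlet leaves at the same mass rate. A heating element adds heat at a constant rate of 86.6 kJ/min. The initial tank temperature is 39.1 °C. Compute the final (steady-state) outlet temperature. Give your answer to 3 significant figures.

M c_p dT/dt = ṁ c_p (T_in − T) + Q̇.
At steady state dT/dt = 0 ⇒ T_ss = T_in + Q̇/(ṁ c_p) = 23.9 + 86.6/(3.01·3.57) = 31.959 °C.

32.0 °C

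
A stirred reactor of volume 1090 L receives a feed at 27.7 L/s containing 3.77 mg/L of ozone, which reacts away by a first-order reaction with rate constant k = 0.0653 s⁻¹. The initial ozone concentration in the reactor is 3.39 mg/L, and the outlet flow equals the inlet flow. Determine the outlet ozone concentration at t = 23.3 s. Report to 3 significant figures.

Accumulation = in − out − consumed: V dC/dt = Q C_in − Q C − k V C.
This is linear with rate a = Q/V + k = 0.090713 s⁻¹.
C_ss = Q C_in/(Q + kV) = 1.0562 mg/L; C(t) = C_ss + (C₀ − C_ss) e^(−a t).
C(23.3) = 1.0562 + (2.3338)·e^(−0.090713·23.3) = 1.0562 + (2.3338)·0.12080 = 1.3381 mg/L.

1.34 mg/L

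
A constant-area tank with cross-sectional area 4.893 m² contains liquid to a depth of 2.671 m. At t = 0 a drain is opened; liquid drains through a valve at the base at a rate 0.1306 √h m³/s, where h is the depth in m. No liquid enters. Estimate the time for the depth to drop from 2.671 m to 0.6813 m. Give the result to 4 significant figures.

60.61 s

With no inflow, A dh/dt = −0.1306 √h.
∫ h^(−1/2) dh = −(0.1306/A) ∫ dt, giving 2√h = 2√h₀ − (0.1306/A) t.
t = 2A(√h₀ − √h)/0.1306 = 2·4.893·(√2.671 − √0.6813)/0.1306
  = 9.78600 × (1.63432 − 0.825409) / 0.1306 = 60.6125 s.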